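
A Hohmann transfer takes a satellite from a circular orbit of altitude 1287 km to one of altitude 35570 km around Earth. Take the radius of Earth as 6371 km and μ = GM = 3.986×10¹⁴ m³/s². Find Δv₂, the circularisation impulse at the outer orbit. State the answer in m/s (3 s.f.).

Δv ≈ 1370 m/s

r₁ = 6371 + 1287 = 7658.0 km = 7.6580×10⁶ m.
r₂ = 6371 + 35570 = 41941 km = 4.1941×10⁷ m.
Transfer ellipse a_t = (r₁ + r₂)/2 = 2.480×10⁷ m.
At r₁: circular v_c1 = √(μ/r₁) = 7215 m/s; transfer-perigee v_p = √[μ(2/r₁ − 1/a_t)] = 9382 m/s.
At r₂: circular v_c2 = √(μ/r₂) = 3083 m/s; transfer-apogee v_a = √[μ(2/r₂ − 1/a_t)] = 1713 m/s.
Δv₂ = v_c2 − v_a = 1370 m/s.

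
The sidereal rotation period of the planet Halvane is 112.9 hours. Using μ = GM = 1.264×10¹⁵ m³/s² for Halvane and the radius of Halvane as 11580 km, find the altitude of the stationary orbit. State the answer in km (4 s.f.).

T = 112.9 hours = 4.064×10⁵ s.
A synchronous orbit has period T, so by Kepler's third law a = (μT²/4π²)^(1/3).
μT²/4π² = 1.264×10¹⁵ × (4.064×10⁵)² / 39.48 = 5.289×10²⁴ m³.
a = 1.742×10⁸ m = 1.7423×10⁵ km.
Altitude h = a − R = 1.7423×10⁵ − 11580 = 1.6265×10⁵ km.

h_sync ≈ 1.627×10⁵ km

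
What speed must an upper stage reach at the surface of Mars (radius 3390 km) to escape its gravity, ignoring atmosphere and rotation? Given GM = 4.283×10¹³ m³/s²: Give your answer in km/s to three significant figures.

r = R = 3.390×10⁶ m.
Escape speed v_esc = √(2μ/r) = √(2 × 4.283×10¹³ / 3.390×10⁶) = √(2.527×10⁷) = 5027 m/s.
= 5.027 km/s.

v_esc ≈ 5.03 km/s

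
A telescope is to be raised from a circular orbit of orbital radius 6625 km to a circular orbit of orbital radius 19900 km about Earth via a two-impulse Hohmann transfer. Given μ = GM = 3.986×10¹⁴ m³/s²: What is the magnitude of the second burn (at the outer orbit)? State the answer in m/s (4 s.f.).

Δv ≈ 1312 m/s

r₁ = 6625 km = 6.625×10⁶ m.
r₂ = 19900 km = 1.990×10⁷ m.
Transfer ellipse a_t = (r₁ + r₂)/2 = 1.326×10⁷ m.
At r₁: circular v_c1 = √(μ/r₁) = 7757 m/s; transfer-perigee v_p = √[μ(2/r₁ − 1/a_t)] = 9501 m/s.
At r₂: circular v_c2 = √(μ/r₂) = 4476 m/s; transfer-apogee v_a = √[μ(2/r₂ − 1/a_t)] = 3163 m/s.
Δv₂ = v_c2 − v_a = 1312 m/s.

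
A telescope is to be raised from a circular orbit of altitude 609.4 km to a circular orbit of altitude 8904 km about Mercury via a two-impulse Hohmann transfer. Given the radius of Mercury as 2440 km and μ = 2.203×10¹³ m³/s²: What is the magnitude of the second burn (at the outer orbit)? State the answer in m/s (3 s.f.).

r₁ = 2440 + 609.4 = 3049.4 km = 3.0494×10⁶ m.
r₂ = 2440 + 8904 = 11344 km = 1.1344×10⁷ m.
Transfer ellipse a_t = (r₁ + r₂)/2 = 7.197×10⁶ m.
At r₁: circular v_c1 = √(μ/r₁) = 2688 m/s; transfer-periherm v_p = √[μ(2/r₁ − 1/a_t)] = 3375 m/s.
At r₂: circular v_c2 = √(μ/r₂) = 1394 m/s; transfer-apoherm v_a = √[μ(2/r₂ − 1/a_t)] = 907.1 m/s.
Δv₂ = v_c2 − v_a = 486.4 m/s.

Δv ≈ 486 m/s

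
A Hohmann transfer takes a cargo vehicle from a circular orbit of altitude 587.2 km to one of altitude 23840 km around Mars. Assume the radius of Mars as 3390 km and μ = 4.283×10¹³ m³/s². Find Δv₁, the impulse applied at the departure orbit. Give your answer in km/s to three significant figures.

Δv ≈ 1.05 km/s

r₁ = 3390 + 587.2 = 3977.2 km = 3.9772×10⁶ m.
r₂ = 3390 + 23840 = 27230 km = 2.7230×10⁷ m.
Transfer ellipse a_t = (r₁ + r₂)/2 = 1.560×10⁷ m.
At r₁: circular v_c1 = √(μ/r₁) = 3282 m/s; transfer-periapsis v_p = √[μ(2/r₁ − 1/a_t)] = 4335 m/s.
Δv₁ = v_p − v_c1 = 1053 m/s.
= 1.053 km/s.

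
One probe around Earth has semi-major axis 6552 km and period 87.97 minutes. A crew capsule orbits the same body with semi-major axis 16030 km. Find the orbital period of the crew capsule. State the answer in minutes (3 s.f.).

Kepler's third law: T² ∝ a³, so T₂ = T₁ (a₂/a₁)^(3/2).
a₂/a₁ = 2.447, (a₂/a₁)^(3/2) = 3.827.
T₂ = 87.97 × 3.827 = 336.6 minutes.

T₂ ≈ 337 minutes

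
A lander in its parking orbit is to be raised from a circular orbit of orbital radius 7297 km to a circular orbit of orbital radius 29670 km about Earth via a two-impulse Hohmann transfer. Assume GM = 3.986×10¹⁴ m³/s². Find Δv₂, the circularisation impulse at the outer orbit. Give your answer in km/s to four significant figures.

r₁ = 7297 km = 7.297×10⁶ m.
r₂ = 29670 km = 2.967×10⁷ m.
Transfer ellipse a_t = (r₁ + r₂)/2 = 1.848×10⁷ m.
At r₁: circular v_c1 = √(μ/r₁) = 7391 m/s; transfer-perigee v_p = √[μ(2/r₁ − 1/a_t)] = 9364 m/s.
At r₂: circular v_c2 = √(μ/r₂) = 3665 m/s; transfer-apogee v_a = √[μ(2/r₂ − 1/a_t)] = 2303 m/s.
Δv₂ = v_c2 − v_a = 1362 m/s.
= 1.362 km/s.

Δv ≈ 1.362 km/s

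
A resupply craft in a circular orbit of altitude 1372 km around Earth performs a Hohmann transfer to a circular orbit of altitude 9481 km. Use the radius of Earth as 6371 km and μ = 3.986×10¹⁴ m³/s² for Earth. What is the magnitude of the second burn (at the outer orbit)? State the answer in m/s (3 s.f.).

r₁ = 6371 + 1372 = 7743.0 km = 7.7430×10⁶ m.
r₂ = 6371 + 9481 = 15852 km = 1.5852×10⁷ m.
Transfer ellipse a_t = (r₁ + r₂)/2 = 1.180×10⁷ m.
At r₁: circular v_c1 = √(μ/r₁) = 7175 m/s; transfer-perigee v_p = √[μ(2/r₁ − 1/a_t)] = 8317 m/s.
At r₂: circular v_c2 = √(μ/r₂) = 5014 m/s; transfer-apogee v_a = √[μ(2/r₂ − 1/a_t)] = 4062 m/s.
Δv₂ = v_c2 − v_a = 952.1 m/s.

Δv ≈ 952 m/s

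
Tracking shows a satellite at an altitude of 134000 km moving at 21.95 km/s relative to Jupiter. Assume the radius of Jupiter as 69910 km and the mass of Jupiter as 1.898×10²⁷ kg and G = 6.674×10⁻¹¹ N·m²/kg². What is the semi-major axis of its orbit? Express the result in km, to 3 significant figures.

μ = GM = 6.674×10⁻¹¹ × 1.898×10²⁷ = 1.267×10¹⁷ m³/s².
r = 69910 + 134000 = 2.0391×10⁵ km = 2.039×10⁸ m.
Specific orbital energy ε = v²/2 − μ/r = (21950)²/2 − 1.267×10¹⁷/2.039×10⁸ = -3.803×10⁸ J/kg.
Since ε = −μ/(2a), a = −μ/(2ε) = 1.665×10⁸ m = 1.6654×10⁵ km.

a ≈ 1.67×10⁵ km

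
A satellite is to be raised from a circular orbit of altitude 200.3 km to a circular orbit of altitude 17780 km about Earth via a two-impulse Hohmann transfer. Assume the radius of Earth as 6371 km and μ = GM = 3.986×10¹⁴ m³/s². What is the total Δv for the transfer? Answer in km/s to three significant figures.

r₁ = 6371 + 200.3 = 6571.3 km = 6.5713×10⁶ m.
r₂ = 6371 + 17780 = 24151 km = 2.4151×10⁷ m.
Transfer ellipse a_t = (r₁ + r₂)/2 = 1.536×10⁷ m.
At r₁: circular v_c1 = √(μ/r₁) = 7788 m/s; transfer-perigee v_p = √[μ(2/r₁ − 1/a_t)] = 9766 m/s.
Δv₁ = v_p − v_c1 = 1977 m/s.
At r₂: circular v_c2 = √(μ/r₂) = 4063 m/s; transfer-apogee v_a = √[μ(2/r₂ − 1/a_t)] = 2657 m/s.
Δv₂ = v_c2 − v_a = 1405 m/s.
Total Δv = Δv₁ + Δv₂ = 3383 m/s = 3.383 km/s.

Δv_total ≈ 3.38 km/s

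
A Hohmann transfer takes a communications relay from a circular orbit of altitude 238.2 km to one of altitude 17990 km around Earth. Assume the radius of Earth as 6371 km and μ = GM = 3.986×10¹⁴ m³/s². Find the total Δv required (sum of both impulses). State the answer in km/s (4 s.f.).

Δv_total ≈ 3.377 km/s

r₁ = 6371 + 238.2 = 6609.2 km = 6.6092×10⁶ m.
r₂ = 6371 + 17990 = 24361 km = 2.4361×10⁷ m.
Transfer ellipse a_t = (r₁ + r₂)/2 = 1.549×10⁷ m.
At r₁: circular v_c1 = √(μ/r₁) = 7766 m/s; transfer-perigee v_p = √[μ(2/r₁ − 1/a_t)] = 9741 m/s.
Δv₁ = v_p − v_c1 = 1975 m/s.
At r₂: circular v_c2 = √(μ/r₂) = 4045 m/s; transfer-apogee v_a = √[μ(2/r₂ − 1/a_t)] = 2643 m/s.
Δv₂ = v_c2 − v_a = 1402 m/s.
Total Δv = Δv₁ + Δv₂ = 3377 m/s = 3.377 km/s.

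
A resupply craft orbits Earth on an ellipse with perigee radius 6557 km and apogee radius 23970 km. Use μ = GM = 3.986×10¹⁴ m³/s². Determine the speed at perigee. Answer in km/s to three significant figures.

Semi-major axis a = (r_p + r_a)/2 = 15264 km = 1.526×10⁷ m.
Vis-viva: v² = μ(2/r − 1/a) = 3.986×10¹⁴ × (3.050×10⁻⁷ − 6.552×10⁻⁸) = 9.547×10⁷ m²/s².
v = 9771 m/s = 9.771 km/s.

v ≈ 9.77 km/s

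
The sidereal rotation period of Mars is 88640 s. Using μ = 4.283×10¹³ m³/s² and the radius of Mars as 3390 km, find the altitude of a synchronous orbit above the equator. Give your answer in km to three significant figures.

h_sync ≈ 17000 km

A synchronous orbit has period T, so by Kepler's third law a = (μT²/4π²)^(1/3).
μT²/4π² = 4.283×10¹³ × (8.864×10⁴)² / 39.48 = 8.524×10²¹ m³.
a = 2.043×10⁷ m = 20428 km.
Altitude h = a − R = 20428 − 3390 = 17038 km.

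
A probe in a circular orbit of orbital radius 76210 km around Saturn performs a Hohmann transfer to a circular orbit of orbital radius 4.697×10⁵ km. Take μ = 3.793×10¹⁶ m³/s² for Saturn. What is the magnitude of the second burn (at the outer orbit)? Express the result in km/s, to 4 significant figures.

Δv ≈ 4.238 km/s

r₁ = 76210 km = 7.621×10⁷ m.
r₂ = 4.697×10⁵ km = 4.697×10⁸ m.
Transfer ellipse a_t = (r₁ + r₂)/2 = 2.730×10⁸ m.
At r₁: circular v_c1 = √(μ/r₁) = 22310 m/s; transfer-perikrone v_p = √[μ(2/r₁ − 1/a_t)] = 29270 m/s.
At r₂: circular v_c2 = √(μ/r₂) = 8986 m/s; transfer-apokrone v_a = √[μ(2/r₂ − 1/a_t)] = 4748 m/s.
Δv₂ = v_c2 − v_a = 4238 m/s.
= 4.238 km/s.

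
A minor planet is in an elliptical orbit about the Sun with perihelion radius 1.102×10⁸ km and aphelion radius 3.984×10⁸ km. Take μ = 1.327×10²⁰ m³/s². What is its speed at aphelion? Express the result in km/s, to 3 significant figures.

Semi-major axis a = (r_p + r_a)/2 = 2.5430×10⁸ km = 2.543×10¹¹ m.
Vis-viva: v² = μ(2/r − 1/a) = 1.327×10²⁰ × (5.020×10⁻¹² − 3.932×10⁻¹²) = 1.443×10⁸ m²/s².
v = 12010 m/s = 12.01 km/s.

v ≈ 12.0 km/s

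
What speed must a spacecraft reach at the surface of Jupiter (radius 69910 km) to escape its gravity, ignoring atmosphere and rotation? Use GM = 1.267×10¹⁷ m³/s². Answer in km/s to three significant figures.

v_esc ≈ 60.2 km/s

r = R = 6.991×10⁷ m.
Escape speed v_esc = √(2μ/r) = √(2 × 1.267×10¹⁷ / 6.991×10⁷) = √(3.625×10⁹) = 60210 m/s.
= 60.21 km/s.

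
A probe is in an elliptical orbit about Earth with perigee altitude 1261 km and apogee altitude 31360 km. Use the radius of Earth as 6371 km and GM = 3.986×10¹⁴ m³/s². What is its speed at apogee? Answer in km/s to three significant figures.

r_p = 6371 + 1261 = 7632.0 km = 7.6320×10⁶ m.
r_a = 6371 + 31360 = 37731 km = 3.7731×10⁷ m.
Semi-major axis a = (r_p + r_a)/2 = 22682 km = 2.268×10⁷ m.
Vis-viva: v² = μ(2/r − 1/a) = 3.986×10¹⁴ × (5.301×10⁻⁸ − 4.409×10⁻⁸) = 3.555×10⁶ m²/s².
v = 1885 m/s = 1.885 km/s.

v ≈ 1.89 km/s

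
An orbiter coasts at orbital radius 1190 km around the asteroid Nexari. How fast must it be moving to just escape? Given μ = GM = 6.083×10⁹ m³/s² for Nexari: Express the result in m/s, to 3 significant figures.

v_esc ≈ 101 m/s

r = 1190 km = 1.190×10⁶ m.
Escape speed v_esc = √(2μ/r) = √(2 × 6.083×10⁹ / 1.190×10⁶) = √(1.022×10⁴) = 101.1 m/s.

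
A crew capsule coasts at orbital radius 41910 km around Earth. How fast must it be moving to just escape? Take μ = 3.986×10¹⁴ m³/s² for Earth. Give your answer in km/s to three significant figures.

v_esc ≈ 4.36 km/s

r = 41910 km = 4.191×10⁷ m.
Escape speed v_esc = √(2μ/r) = √(2 × 3.986×10¹⁴ / 4.191×10⁷) = √(1.902×10⁷) = 4361 m/s.
= 4.361 km/s.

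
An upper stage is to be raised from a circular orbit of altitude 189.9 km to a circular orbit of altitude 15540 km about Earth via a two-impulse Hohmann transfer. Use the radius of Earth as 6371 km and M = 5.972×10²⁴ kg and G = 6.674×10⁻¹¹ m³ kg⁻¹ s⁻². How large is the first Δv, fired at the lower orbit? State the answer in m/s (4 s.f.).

Δv ≈ 1875 m/s

μ = GM = 6.674×10⁻¹¹ × 5.972×10²⁴ = 3.986×10¹⁴ m³/s².
r₁ = 6371 + 189.9 = 6560.9 km = 6.5609×10⁶ m.
r₂ = 6371 + 15540 = 21911 km = 2.1911×10⁷ m.
Transfer ellipse a_t = (r₁ + r₂)/2 = 1.424×10⁷ m.
At r₁: circular v_c1 = √(μ/r₁) = 7794 m/s; transfer-perigee v_p = √[μ(2/r₁ − 1/a_t)] = 9670 m/s.
Δv₁ = v_p − v_c1 = 1875 m/s.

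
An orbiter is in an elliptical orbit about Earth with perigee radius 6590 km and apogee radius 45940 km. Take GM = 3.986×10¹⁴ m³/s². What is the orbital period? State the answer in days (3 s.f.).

T ≈ 0.49 days

Semi-major axis a = (r_p + r_a)/2 = (6590.0 + 45940)/2 = 26265 km = 2.626×10⁷ m.
By Kepler's third law T = 2π√(a³/μ) = 2π × 6.742×10³ = 4.236×10⁴ s.
= 0.4903 days.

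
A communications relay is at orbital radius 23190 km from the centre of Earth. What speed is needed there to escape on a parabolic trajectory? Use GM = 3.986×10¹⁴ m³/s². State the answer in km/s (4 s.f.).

r = 23190 km = 2.319×10⁷ m.
Escape speed v_esc = √(2μ/r) = √(2 × 3.986×10¹⁴ / 2.319×10⁷) = √(3.438×10⁷) = 5863 m/s.
= 5.863 km/s.

v_esc ≈ 5.863 km/s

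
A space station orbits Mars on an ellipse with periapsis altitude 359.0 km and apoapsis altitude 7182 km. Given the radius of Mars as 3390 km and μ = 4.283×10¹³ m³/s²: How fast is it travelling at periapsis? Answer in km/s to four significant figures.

v ≈ 4.107 km/s

r_p = 3390 + 359.0 = 3749.0 km = 3.7490×10⁶ m.
r_a = 3390 + 7182 = 10572 km = 1.0572×10⁷ m.
Semi-major axis a = (r_p + r_a)/2 = 7160.5 km = 7.160×10⁶ m.
Vis-viva: v² = μ(2/r − 1/a) = 4.283×10¹³ × (5.335×10⁻⁷ − 1.397×10⁻⁷) = 1.687×10⁷ m²/s².
v = 4107 m/s = 4.107 km/s.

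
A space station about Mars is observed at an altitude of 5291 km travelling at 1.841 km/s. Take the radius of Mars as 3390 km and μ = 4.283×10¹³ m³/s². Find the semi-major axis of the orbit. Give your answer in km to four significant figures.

r = 3390 + 5291 = 8681.0 km = 8.681×10⁶ m.
Specific orbital energy ε = v²/2 − μ/r = (1841)²/2 − 4.283×10¹³/8.681×10⁶ = -3.239×10⁶ J/kg.
Since ε = −μ/(2a), a = −μ/(2ε) = 6.611×10⁶ m = 6611.4 km.

a ≈ 6611 km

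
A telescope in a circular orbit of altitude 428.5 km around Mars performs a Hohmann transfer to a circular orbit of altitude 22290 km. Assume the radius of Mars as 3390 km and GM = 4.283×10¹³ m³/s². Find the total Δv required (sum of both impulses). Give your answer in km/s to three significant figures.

r₁ = 3390 + 428.5 = 3818.5 km = 3.8185×10⁶ m.
r₂ = 3390 + 22290 = 25680 km = 2.5680×10⁷ m.
Transfer ellipse a_t = (r₁ + r₂)/2 = 1.475×10⁷ m.
At r₁: circular v_c1 = √(μ/r₁) = 3349 m/s; transfer-periapsis v_p = √[μ(2/r₁ − 1/a_t)] = 4419 m/s.
Δv₁ = v_p − v_c1 = 1070 m/s.
At r₂: circular v_c2 = √(μ/r₂) = 1291 m/s; transfer-apoapsis v_a = √[μ(2/r₂ − 1/a_t)] = 657.1 m/s.
Δv₂ = v_c2 − v_a = 634.3 m/s.
Total Δv = Δv₁ + Δv₂ = 1704 m/s = 1.704 km/s.

Δv_total ≈ 1.70 km/s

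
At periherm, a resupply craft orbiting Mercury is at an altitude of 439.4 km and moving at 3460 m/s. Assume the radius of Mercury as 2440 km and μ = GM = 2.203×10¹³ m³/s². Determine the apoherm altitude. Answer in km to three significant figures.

apoherm altitude ≈ 7910 km

r_p = 2440 + 439.4 = 2879.4 km = 2.879×10⁶ m.
Specific energy ε = v²/2 − μ/r = -1.665×10⁶ J/kg, so a = −μ/(2ε) = 6.615×10⁶ m.
The apsides satisfy r_p + r_a = 2a, so the apoherm radius is 2a − r_p = 1.035×10⁷ m = 10351 km.
Apoherm altitude = 10351 − 2440 = 7911.0 km.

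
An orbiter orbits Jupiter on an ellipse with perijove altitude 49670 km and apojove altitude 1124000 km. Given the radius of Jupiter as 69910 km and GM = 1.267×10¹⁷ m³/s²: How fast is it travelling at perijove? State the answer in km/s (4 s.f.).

r_p = 69910 + 49670 = 119580 km = 1.1958×10⁸ m.
r_a = 69910 + 1124000 = 1193900 km = 1.1939×10⁹ m.
Semi-major axis a = (r_p + r_a)/2 = 6.5674×10⁵ km = 6.567×10⁸ m.
Vis-viva: v² = μ(2/r − 1/a) = 1.267×10¹⁷ × (1.673×10⁻⁸ − 1.523×10⁻⁹) = 1.926×10⁹ m²/s².
v = 43890 m/s = 43.89 km/s.

v ≈ 43.89 km/s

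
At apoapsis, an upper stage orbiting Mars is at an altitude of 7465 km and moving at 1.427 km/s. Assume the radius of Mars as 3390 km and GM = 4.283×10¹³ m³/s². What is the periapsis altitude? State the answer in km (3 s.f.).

r_a = 3390 + 7465 = 10855 km = 1.086×10⁷ m.
Specific energy ε = v²/2 − μ/r = -2.927×10⁶ J/kg, so a = −μ/(2ε) = 7.315×10⁶ m.
The apsides satisfy r_p + r_a = 2a, so the periapsis radius is 2a − r_a = 3.775×10⁶ m = 3775.3 km.
Periapsis altitude = 3775.3 − 3390 = 385.32 km.

periapsis altitude ≈ 385 km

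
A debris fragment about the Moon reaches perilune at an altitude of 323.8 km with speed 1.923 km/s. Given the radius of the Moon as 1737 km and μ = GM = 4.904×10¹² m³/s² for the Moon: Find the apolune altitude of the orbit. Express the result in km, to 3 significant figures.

apolune altitude ≈ 5440 km

r_p = 1737 + 323.8 = 2060.8 km = 2.061×10⁶ m.
Specific energy ε = v²/2 − μ/r = -5.307×10⁵ J/kg, so a = −μ/(2ε) = 4.620×10⁶ m.
The apsides satisfy r_p + r_a = 2a, so the apolune radius is 2a − r_p = 7.180×10⁶ m = 7179.9 km.
Apolune altitude = 7179.9 − 1737 = 5442.9 km.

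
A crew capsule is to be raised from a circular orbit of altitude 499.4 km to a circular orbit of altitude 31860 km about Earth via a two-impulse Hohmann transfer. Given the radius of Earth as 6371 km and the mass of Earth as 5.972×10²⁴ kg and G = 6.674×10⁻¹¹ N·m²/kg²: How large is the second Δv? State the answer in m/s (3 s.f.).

μ = GM = 6.674×10⁻¹¹ × 5.972×10²⁴ = 3.986×10¹⁴ m³/s².
r₁ = 6371 + 499.4 = 6870.4 km = 6.8704×10⁶ m.
r₂ = 6371 + 31860 = 38231 km = 3.8231×10⁷ m.
Transfer ellipse a_t = (r₁ + r₂)/2 = 2.255×10⁷ m.
At r₁: circular v_c1 = √(μ/r₁) = 7617 m/s; transfer-perigee v_p = √[μ(2/r₁ − 1/a_t)] = 9917 m/s.
At r₂: circular v_c2 = √(μ/r₂) = 3229 m/s; transfer-apogee v_a = √[μ(2/r₂ − 1/a_t)] = 1782 m/s.
Δv₂ = v_c2 − v_a = 1447 m/s.

Δv ≈ 1450 m/s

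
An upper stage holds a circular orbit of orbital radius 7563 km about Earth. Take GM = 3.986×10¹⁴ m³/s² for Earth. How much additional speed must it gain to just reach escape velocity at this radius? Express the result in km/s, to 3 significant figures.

Δv ≈ 3.01 km/s

r = 7563 km = 7.563×10⁶ m.
Circular speed v_c = √(μ/r) = 7260 m/s.
Escape speed v_esc = √(2μ/r) = √2 × v_c = 10270 m/s.
Δv = v_esc − v_c = 3007 m/s = 3.007 km/s.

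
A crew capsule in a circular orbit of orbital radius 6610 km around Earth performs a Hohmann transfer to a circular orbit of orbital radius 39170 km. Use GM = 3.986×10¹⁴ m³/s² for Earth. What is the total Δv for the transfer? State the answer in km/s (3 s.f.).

r₁ = 6610 km = 6.610×10⁶ m.
r₂ = 39170 km = 3.917×10⁷ m.
Transfer ellipse a_t = (r₁ + r₂)/2 = 2.289×10⁷ m.
At r₁: circular v_c1 = √(μ/r₁) = 7765 m/s; transfer-perigee v_p = √[μ(2/r₁ − 1/a_t)] = 10160 m/s.
Δv₁ = v_p − v_c1 = 2393 m/s.
At r₂: circular v_c2 = √(μ/r₂) = 3190 m/s; transfer-apogee v_a = √[μ(2/r₂ − 1/a_t)] = 1714 m/s.
Δv₂ = v_c2 − v_a = 1476 m/s.
Total Δv = Δv₁ + Δv₂ = 3869 m/s = 3.869 km/s.

Δv_total ≈ 3.87 km/s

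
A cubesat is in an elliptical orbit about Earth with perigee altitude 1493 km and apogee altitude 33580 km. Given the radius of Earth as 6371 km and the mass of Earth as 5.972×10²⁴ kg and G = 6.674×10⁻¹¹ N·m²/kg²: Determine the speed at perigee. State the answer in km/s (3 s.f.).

μ = GM = 6.674×10⁻¹¹ × 5.972×10²⁴ = 3.986×10¹⁴ m³/s².
r_p = 6371 + 1493 = 7864.0 km = 7.8640×10⁶ m.
r_a = 6371 + 33580 = 39951 km = 3.9951×10⁷ m.
Semi-major axis a = (r_p + r_a)/2 = 23908 km = 2.391×10⁷ m.
Vis-viva: v² = μ(2/r − 1/a) = 3.986×10¹⁴ × (2.543×10⁻⁷ − 4.183×10⁻⁸) = 8.469×10⁷ m²/s².
v = 9203 m/s = 9.203 km/s.

v ≈ 9.20 km/s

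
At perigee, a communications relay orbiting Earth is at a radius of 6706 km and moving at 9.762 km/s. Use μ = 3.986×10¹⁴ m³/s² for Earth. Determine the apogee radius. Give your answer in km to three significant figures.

r_p = 6.706×10⁶ m.
Specific energy ε = v²/2 − μ/r = -1.179×10⁷ J/kg, so a = −μ/(2ε) = 1.690×10⁷ m.
The apsides satisfy r_p + r_a = 2a, so the apogee radius is 2a − r_p = 2.710×10⁷ m = 27099 km.

apogee radius ≈ 27100 km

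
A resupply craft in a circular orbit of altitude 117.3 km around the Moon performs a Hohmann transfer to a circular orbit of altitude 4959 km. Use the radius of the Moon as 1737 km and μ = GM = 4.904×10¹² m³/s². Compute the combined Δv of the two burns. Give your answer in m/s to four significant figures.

Δv_total ≈ 701.2 m/s

r₁ = 1737 + 117.3 = 1854.3 km = 1.8543×10⁶ m.
r₂ = 1737 + 4959 = 6696.0 km = 6.6960×10⁶ m.
Transfer ellipse a_t = (r₁ + r₂)/2 = 4.275×10⁶ m.
At r₁: circular v_c1 = √(μ/r₁) = 1626 m/s; transfer-perilune v_p = √[μ(2/r₁ − 1/a_t)] = 2035 m/s.
Δv₁ = v_p − v_c1 = 409.0 m/s.
At r₂: circular v_c2 = √(μ/r₂) = 855.8 m/s; transfer-apolune v_a = √[μ(2/r₂ − 1/a_t)] = 563.6 m/s.
Δv₂ = v_c2 − v_a = 292.2 m/s.
Total Δv = Δv₁ + Δv₂ = 701.2 m/s.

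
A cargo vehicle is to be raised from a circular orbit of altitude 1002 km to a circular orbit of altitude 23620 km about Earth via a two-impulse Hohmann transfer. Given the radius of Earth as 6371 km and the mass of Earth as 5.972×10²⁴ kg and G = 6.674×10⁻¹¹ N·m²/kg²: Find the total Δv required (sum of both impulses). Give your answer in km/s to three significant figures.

Δv_total ≈ 3.32 km/s

μ = GM = 6.674×10⁻¹¹ × 5.972×10²⁴ = 3.986×10¹⁴ m³/s².
r₁ = 6371 + 1002 = 7373.0 km = 7.3730×10⁶ m.
r₂ = 6371 + 23620 = 29991 km = 2.9991×10⁷ m.
Transfer ellipse a_t = (r₁ + r₂)/2 = 1.868×10⁷ m.
At r₁: circular v_c1 = √(μ/r₁) = 7352 m/s; transfer-perigee v_p = √[μ(2/r₁ − 1/a_t)] = 9316 m/s.
Δv₁ = v_p − v_c1 = 1963 m/s.
At r₂: circular v_c2 = √(μ/r₂) = 3646 m/s; transfer-apogee v_a = √[μ(2/r₂ − 1/a_t)] = 2290 m/s.
Δv₂ = v_c2 − v_a = 1355 m/s.
Total Δv = Δv₁ + Δv₂ = 3319 m/s = 3.319 km/s.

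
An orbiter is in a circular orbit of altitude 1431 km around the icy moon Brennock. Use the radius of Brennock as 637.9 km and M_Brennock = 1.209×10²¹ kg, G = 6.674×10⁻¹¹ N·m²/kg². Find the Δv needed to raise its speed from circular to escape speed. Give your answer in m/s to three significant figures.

μ = GM = 6.674×10⁻¹¹ × 1.209×10²¹ = 8.069×10¹⁰ m³/s².
r = 637.9 + 1431 = 2068.9 km = 2.0689×10⁶ m.
Circular speed v_c = √(μ/r) = 197.5 m/s.
Escape speed v_esc = √(2μ/r) = √2 × v_c = 279.3 m/s.
Δv = v_esc − v_c = 81.80 m/s.

Δv ≈ 81.8 m/s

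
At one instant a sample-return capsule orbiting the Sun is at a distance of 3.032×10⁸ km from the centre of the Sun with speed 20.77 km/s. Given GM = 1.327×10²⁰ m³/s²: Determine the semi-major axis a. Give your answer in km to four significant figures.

r = 3.032×10¹¹ m.
Vis-viva rearranged: 1/a = 2/r − v²/μ = 6.596×10⁻¹² − 3.251×10⁻¹² = 3.345×10⁻¹² m⁻¹.
a = 2.989×10¹¹ m = 2.9892×10⁸ km.

a ≈ 2.989×10⁸ km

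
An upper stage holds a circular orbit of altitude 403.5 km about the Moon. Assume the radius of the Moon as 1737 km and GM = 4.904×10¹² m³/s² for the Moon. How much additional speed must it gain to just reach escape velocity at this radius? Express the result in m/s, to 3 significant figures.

Δv ≈ 627 m/s

r = 1737 + 403.5 = 2140.5 km = 2.1405×10⁶ m.
Circular speed v_c = √(μ/r) = 1514 m/s.
Escape speed v_esc = √(2μ/r) = √2 × v_c = 2141 m/s.
Δv = v_esc − v_c = 627.0 m/s.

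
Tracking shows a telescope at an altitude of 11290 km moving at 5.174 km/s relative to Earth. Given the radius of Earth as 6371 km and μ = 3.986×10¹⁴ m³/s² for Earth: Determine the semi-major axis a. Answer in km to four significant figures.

a ≈ 21700 km

r = 6371 + 11290 = 17661 km = 1.766×10⁷ m.
Specific orbital energy ε = v²/2 − μ/r = (5174)²/2 − 3.986×10¹⁴/1.766×10⁷ = -9.184×10⁶ J/kg.
Since ε = −μ/(2a), a = −μ/(2ε) = 2.170×10⁷ m = 21700 km.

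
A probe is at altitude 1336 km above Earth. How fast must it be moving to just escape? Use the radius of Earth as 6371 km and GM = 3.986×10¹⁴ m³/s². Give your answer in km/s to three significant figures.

r = 6371 + 1336 = 7707.0 km = 7.7070×10⁶ m.
Escape speed v_esc = √(2μ/r) = √(2 × 3.986×10¹⁴ / 7.707×10⁶) = √(1.034×10⁸) = 10170 m/s.
= 10.17 km/s.

v_esc ≈ 10.2 km/s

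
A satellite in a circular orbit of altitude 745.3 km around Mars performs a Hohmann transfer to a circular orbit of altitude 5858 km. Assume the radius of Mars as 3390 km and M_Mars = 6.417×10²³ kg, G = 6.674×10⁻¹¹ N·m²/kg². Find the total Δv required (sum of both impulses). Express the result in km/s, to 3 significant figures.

μ = GM = 6.674×10⁻¹¹ × 6.417×10²³ = 4.283×10¹³ m³/s².
r₁ = 3390 + 745.3 = 4135.3 km = 4.1353×10⁶ m.
r₂ = 3390 + 5858 = 9248.0 km = 9.2480×10⁶ m.
Transfer ellipse a_t = (r₁ + r₂)/2 = 6.692×10⁶ m.
At r₁: circular v_c1 = √(μ/r₁) = 3218 m/s; transfer-periapsis v_p = √[μ(2/r₁ − 1/a_t)] = 3783 m/s.
Δv₁ = v_p − v_c1 = 565.1 m/s.
At r₂: circular v_c2 = √(μ/r₂) = 2152 m/s; transfer-apoapsis v_a = √[μ(2/r₂ − 1/a_t)] = 1692 m/s.
Δv₂ = v_c2 − v_a = 460.3 m/s.
Total Δv = Δv₁ + Δv₂ = 1025 m/s = 1.025 km/s.

Δv_total ≈ 1.03 km/s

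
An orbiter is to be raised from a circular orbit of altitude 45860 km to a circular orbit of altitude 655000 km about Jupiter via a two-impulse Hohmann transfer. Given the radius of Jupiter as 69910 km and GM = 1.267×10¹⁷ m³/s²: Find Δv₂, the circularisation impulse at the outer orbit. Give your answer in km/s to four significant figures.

Δv ≈ 6.282 km/s

r₁ = 69910 + 45860 = 115770 km = 1.1577×10⁸ m.
r₂ = 69910 + 655000 = 724910 km = 7.2491×10⁸ m.
Transfer ellipse a_t = (r₁ + r₂)/2 = 4.203×10⁸ m.
At r₁: circular v_c1 = √(μ/r₁) = 33080 m/s; transfer-perijove v_p = √[μ(2/r₁ − 1/a_t)] = 43440 m/s.
At r₂: circular v_c2 = √(μ/r₂) = 13220 m/s; transfer-apojove v_a = √[μ(2/r₂ − 1/a_t)] = 6938 m/s.
Δv₂ = v_c2 − v_a = 6282 m/s.
= 6.282 km/s.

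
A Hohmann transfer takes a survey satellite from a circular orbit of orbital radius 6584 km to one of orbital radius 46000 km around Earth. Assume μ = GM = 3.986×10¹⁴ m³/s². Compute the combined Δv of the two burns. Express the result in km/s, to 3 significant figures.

r₁ = 6584 km = 6.584×10⁶ m.
r₂ = 46000 km = 4.600×10⁷ m.
Transfer ellipse a_t = (r₁ + r₂)/2 = 2.629×10⁷ m.
At r₁: circular v_c1 = √(μ/r₁) = 7781 m/s; transfer-perigee v_p = √[μ(2/r₁ − 1/a_t)] = 10290 m/s.
Δv₁ = v_p − v_c1 = 2511 m/s.
At r₂: circular v_c2 = √(μ/r₂) = 2944 m/s; transfer-apogee v_a = √[μ(2/r₂ − 1/a_t)] = 1473 m/s.
Δv₂ = v_c2 − v_a = 1471 m/s.
Total Δv = Δv₁ + Δv₂ = 3982 m/s = 3.982 km/s.

Δv_total ≈ 3.98 km/s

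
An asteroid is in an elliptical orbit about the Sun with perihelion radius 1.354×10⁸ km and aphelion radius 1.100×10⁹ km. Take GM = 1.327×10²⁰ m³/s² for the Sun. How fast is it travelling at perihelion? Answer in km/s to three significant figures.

Semi-major axis a = (r_p + r_a)/2 = 6.1770×10⁸ km = 6.177×10¹¹ m.
Vis-viva: v² = μ(2/r − 1/a) = 1.327×10²⁰ × (1.477×10⁻¹¹ − 1.619×10⁻¹²) = 1.745×10⁹ m²/s².
v = 41780 m/s = 41.78 km/s.

v ≈ 41.8 km/s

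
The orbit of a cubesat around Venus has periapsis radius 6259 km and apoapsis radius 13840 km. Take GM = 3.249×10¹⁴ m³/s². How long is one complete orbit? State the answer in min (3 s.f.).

T ≈ 185 min

Semi-major axis a = (r_p + r_a)/2 = (6259.0 + 13840)/2 = 10050 km = 1.005×10⁷ m.
By Kepler's third law T = 2π√(a³/μ) = 2π × 1.767×10³ = 1.111×10⁴ s.
= 185.1 min.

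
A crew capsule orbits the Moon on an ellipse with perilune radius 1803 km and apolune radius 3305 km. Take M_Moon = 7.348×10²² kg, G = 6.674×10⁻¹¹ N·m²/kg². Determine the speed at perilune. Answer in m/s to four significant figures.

v ≈ 1876 m/s

μ = GM = 6.674×10⁻¹¹ × 7.348×10²² = 4.904×10¹² m³/s².
Semi-major axis a = (r_p + r_a)/2 = 2554.0 km = 2.554×10⁶ m.
Vis-viva: v² = μ(2/r − 1/a) = 4.904×10¹² × (1.109×10⁻⁶ − 3.915×10⁻⁷) = 3.520×10⁶ m²/s².
v = 1876 m/s.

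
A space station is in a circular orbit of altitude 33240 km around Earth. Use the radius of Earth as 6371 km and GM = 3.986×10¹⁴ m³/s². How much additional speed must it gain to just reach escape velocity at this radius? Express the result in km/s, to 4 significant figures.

Δv ≈ 1.314 km/s

r = 6371 + 33240 = 39611 km = 3.9611×10⁷ m.
Circular speed v_c = √(μ/r) = 3172 m/s.
Escape speed v_esc = √(2μ/r) = √2 × v_c = 4486 m/s.
Δv = v_esc − v_c = 1314 m/s = 1.314 km/s.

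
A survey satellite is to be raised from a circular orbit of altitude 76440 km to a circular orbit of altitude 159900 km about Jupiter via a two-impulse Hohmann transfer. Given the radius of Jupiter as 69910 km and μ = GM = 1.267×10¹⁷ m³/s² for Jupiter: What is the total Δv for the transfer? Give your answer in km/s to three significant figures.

Δv_total ≈ 5.87 km/s

r₁ = 69910 + 76440 = 146350 km = 1.4635×10⁸ m.
r₂ = 69910 + 159900 = 229810 km = 2.2981×10⁸ m.
Transfer ellipse a_t = (r₁ + r₂)/2 = 1.881×10⁸ m.
At r₁: circular v_c1 = √(μ/r₁) = 29420 m/s; transfer-perijove v_p = √[μ(2/r₁ − 1/a_t)] = 32520 m/s.
Δv₁ = v_p − v_c1 = 3101 m/s.
At r₂: circular v_c2 = √(μ/r₂) = 23480 m/s; transfer-apojove v_a = √[μ(2/r₂ − 1/a_t)] = 20710 m/s.
Δv₂ = v_c2 − v_a = 2768 m/s.
Total Δv = Δv₁ + Δv₂ = 5869 m/s = 5.869 km/s.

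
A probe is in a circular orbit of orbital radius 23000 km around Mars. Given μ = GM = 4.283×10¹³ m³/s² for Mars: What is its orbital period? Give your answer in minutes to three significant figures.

T ≈ 1770 minutes

r = 23000 km = 2.300×10⁷ m.
Kepler's third law: T = 2π√(r³/μ) = 2π√((2.300×10⁷)³ / 4.283×10¹³).
r³/μ = 2.841×10⁸ s², so T = 2π × 1.685×10⁴ = 1.059×10⁵ s.
Converting: 1.059×10⁵ s ÷ 60.00 = 1765 minutes.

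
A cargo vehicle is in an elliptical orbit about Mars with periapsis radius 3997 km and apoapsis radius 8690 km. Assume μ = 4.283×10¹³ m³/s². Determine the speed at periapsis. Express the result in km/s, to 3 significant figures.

v ≈ 3.83 km/s

Semi-major axis a = (r_p + r_a)/2 = 6343.5 km = 6.344×10⁶ m.
Vis-viva: v² = μ(2/r − 1/a) = 4.283×10¹³ × (5.004×10⁻⁷ − 1.576×10⁻⁷) = 1.468×10⁷ m²/s².
v = 3831 m/s = 3.831 km/s.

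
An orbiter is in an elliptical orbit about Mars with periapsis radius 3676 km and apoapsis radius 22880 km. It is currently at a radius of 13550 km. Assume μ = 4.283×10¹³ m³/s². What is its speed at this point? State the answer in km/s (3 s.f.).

v ≈ 1.76 km/s

Semi-major axis a = (r_p + r_a)/2 = 13278 km = 1.328×10⁷ m.
Vis-viva: v² = μ(2/r − 1/a) = 4.283×10¹³ × (1.476×10⁻⁷ − 7.531×10⁻⁸) = 3.096×10⁶ m²/s².
v = 1760 m/s = 1.760 km/s.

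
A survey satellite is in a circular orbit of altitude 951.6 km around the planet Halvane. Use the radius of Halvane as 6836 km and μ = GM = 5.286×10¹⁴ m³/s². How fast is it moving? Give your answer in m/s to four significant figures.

v ≈ 8239 m/s

r = 6836 + 951.6 = 7787.6 km = 7.7876×10⁶ m.
For a circular orbit v = √(μ/r) = √(5.286×10¹⁴ / 7.788×10⁶) = √(6.788×10⁷) = 8239 m/s.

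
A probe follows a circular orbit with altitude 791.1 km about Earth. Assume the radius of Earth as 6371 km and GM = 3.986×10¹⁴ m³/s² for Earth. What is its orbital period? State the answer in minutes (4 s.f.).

r = 6371 + 791.1 = 7162.1 km = 7.1621×10⁶ m.
Kepler's third law: T = 2π√(r³/μ) = 2π√((7.162×10⁶)³ / 3.986×10¹⁴).
r³/μ = 9.217×10⁵ s², so T = 2π × 9.600×10² = 6.032×10³ s.
Converting: 6.032×10³ s ÷ 60.00 = 100.5 minutes.

T ≈ 100.5 minutes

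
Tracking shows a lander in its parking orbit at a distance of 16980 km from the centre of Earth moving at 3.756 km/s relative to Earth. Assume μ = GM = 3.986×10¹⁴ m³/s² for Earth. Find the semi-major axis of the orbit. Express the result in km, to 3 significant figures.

r = 1.698×10⁷ m.
Vis-viva rearranged: 1/a = 2/r − v²/μ = 1.178×10⁻⁷ − 3.539×10⁻⁸ = 8.239×10⁻⁸ m⁻¹.
a = 1.214×10⁷ m = 12137 km.

a ≈ 12100 km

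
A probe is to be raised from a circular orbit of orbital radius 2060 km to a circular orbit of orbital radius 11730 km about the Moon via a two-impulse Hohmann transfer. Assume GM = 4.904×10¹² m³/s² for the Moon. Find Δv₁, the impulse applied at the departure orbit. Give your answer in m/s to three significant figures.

Δv ≈ 470 m/s

r₁ = 2060 km = 2.060×10⁶ m.
r₂ = 11730 km = 1.173×10⁷ m.
Transfer ellipse a_t = (r₁ + r₂)/2 = 6.895×10⁶ m.
At r₁: circular v_c1 = √(μ/r₁) = 1543 m/s; transfer-perilune v_p = √[μ(2/r₁ − 1/a_t)] = 2012 m/s.
Δv₁ = v_p − v_c1 = 469.5 m/s.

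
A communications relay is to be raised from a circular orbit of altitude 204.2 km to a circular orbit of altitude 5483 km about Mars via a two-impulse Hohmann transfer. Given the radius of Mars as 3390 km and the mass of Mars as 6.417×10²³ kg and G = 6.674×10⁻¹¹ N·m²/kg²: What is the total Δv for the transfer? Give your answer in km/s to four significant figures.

Δv_total ≈ 1.195 km/s

μ = GM = 6.674×10⁻¹¹ × 6.417×10²³ = 4.283×10¹³ m³/s².
r₁ = 3390 + 204.2 = 3594.2 km = 3.5942×10⁶ m.
r₂ = 3390 + 5483 = 8873.0 km = 8.8730×10⁶ m.
Transfer ellipse a_t = (r₁ + r₂)/2 = 6.234×10⁶ m.
At r₁: circular v_c1 = √(μ/r₁) = 3452 m/s; transfer-periapsis v_p = √[μ(2/r₁ − 1/a_t)] = 4118 m/s.
Δv₁ = v_p − v_c1 = 666.5 m/s.
At r₂: circular v_c2 = √(μ/r₂) = 2197 m/s; transfer-apoapsis v_a = √[μ(2/r₂ − 1/a_t)] = 1668 m/s.
Δv₂ = v_c2 − v_a = 528.7 m/s.
Total Δv = Δv₁ + Δv₂ = 1195 m/s = 1.195 km/s.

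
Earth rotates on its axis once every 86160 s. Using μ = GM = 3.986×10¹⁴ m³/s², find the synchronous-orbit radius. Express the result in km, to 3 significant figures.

r_sync ≈ 42200 km

A synchronous orbit has period T, so by Kepler's third law a = (μT²/4π²)^(1/3).
μT²/4π² = 3.986×10¹⁴ × (8.616×10⁴)² / 39.48 = 7.495×10²² m³.
a = 4.216×10⁷ m = 42163 km.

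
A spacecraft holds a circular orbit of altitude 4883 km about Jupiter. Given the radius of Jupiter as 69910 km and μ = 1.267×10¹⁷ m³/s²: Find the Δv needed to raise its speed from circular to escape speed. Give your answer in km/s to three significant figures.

r = 69910 + 4883 = 74793 km = 7.4793×10⁷ m.
Circular speed v_c = √(μ/r) = 41160 m/s.
Escape speed v_esc = √(2μ/r) = √2 × v_c = 58210 m/s.
Δv = v_esc − v_c = 17050 m/s = 17.05 km/s.

Δv ≈ 17.0 km/s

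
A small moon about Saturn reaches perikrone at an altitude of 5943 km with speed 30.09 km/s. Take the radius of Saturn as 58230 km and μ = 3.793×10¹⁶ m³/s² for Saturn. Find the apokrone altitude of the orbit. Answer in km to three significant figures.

apokrone altitude ≈ 1.52×10⁵ km

r_p = 58230 + 5943 = 64173 km = 6.417×10⁷ m.
Specific energy ε = v²/2 − μ/r = -1.384×10⁸ J/kg, so a = −μ/(2ε) = 1.371×10⁸ m.
The apsides satisfy r_p + r_a = 2a, so the apokrone radius is 2a − r_p = 2.100×10⁸ m = 2.0998×10⁵ km.
Apokrone altitude = 2.0998×10⁵ − 58230 = 1.5175×10⁵ km.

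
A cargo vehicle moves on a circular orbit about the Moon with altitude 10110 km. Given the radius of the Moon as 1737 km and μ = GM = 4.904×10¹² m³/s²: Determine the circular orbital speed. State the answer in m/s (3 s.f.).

v ≈ 643 m/s

r = 1737 + 10110 = 11847 km = 1.1847×10⁷ m.
For a circular orbit v = √(μ/r) = √(4.904×10¹² / 1.185×10⁷) = √(4.139×10⁵) = 643.4 m/s.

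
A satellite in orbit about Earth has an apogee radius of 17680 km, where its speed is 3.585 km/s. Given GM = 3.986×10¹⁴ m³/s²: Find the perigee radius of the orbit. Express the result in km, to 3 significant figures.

perigee radius ≈ 7050 km

r_a = 1.768×10⁷ m.
Specific energy ε = v²/2 − μ/r = -1.612×10⁷ J/kg, so a = −μ/(2ε) = 1.236×10⁷ m.
The apsides satisfy r_p + r_a = 2a, so the perigee radius is 2a − r_a = 7.048×10⁶ m = 7048.4 km.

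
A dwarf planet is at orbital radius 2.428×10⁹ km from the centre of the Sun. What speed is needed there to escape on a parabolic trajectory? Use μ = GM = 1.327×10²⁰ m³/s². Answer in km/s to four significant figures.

r = 2.428×10⁹ km = 2.428×10¹² m.
Escape speed v_esc = √(2μ/r) = √(2 × 1.327×10²⁰ / 2.428×10¹²) = √(1.093×10⁸) = 10460 m/s.
= 10.46 km/s.

v_esc ≈ 10.46 km/s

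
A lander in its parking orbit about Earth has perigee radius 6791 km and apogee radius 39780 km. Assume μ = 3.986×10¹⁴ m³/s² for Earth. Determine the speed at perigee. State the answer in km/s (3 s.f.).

v ≈ 10.0 km/s

Semi-major axis a = (r_p + r_a)/2 = 23286 km = 2.329×10⁷ m.
Vis-viva: v² = μ(2/r − 1/a) = 3.986×10¹⁴ × (2.945×10⁻⁷ − 4.295×10⁻⁸) = 1.003×10⁸ m²/s².
v = 10010 m/s = 10.01 km/s.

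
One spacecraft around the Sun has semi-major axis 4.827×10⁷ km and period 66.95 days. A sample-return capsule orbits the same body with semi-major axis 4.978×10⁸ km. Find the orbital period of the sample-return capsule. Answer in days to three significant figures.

T₂ ≈ 2220 days

Kepler's third law: T² ∝ a³, so T₂ = T₁ (a₂/a₁)^(3/2).
a₂/a₁ = 10.31, (a₂/a₁)^(3/2) = 33.12.
T₂ = 66.95 × 33.12 = 2217 days.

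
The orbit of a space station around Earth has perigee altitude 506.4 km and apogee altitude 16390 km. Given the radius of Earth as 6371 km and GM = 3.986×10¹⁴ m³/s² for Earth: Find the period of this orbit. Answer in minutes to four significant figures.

T ≈ 299.2 minutes

r_p = 6371 + 506.4 = 6877.4 km = 6.8774×10⁶ m.
r_a = 6371 + 16390 = 22761 km = 2.2761×10⁷ m.
Semi-major axis a = (r_p + r_a)/2 = (6877.4 + 22761)/2 = 14819 km = 1.482×10⁷ m.
By Kepler's third law T = 2π√(a³/μ) = 2π × 2.857×10³ = 1.795×10⁴ s.
= 299.2 minutes.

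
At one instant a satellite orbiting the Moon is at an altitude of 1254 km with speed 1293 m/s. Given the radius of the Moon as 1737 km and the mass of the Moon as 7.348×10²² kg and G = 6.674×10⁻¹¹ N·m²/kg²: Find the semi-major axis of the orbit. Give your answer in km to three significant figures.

μ = GM = 6.674×10⁻¹¹ × 7.348×10²² = 4.904×10¹² m³/s².
r = 1737 + 1254 = 2991.0 km = 2.991×10⁶ m.
Specific orbital energy ε = v²/2 − μ/r = (1293)²/2 − 4.904×10¹²/2.991×10⁶ = -8.037×10⁵ J/kg.
Since ε = −μ/(2a), a = −μ/(2ε) = 3.051×10⁶ m = 3051.0 km.

a ≈ 3050 km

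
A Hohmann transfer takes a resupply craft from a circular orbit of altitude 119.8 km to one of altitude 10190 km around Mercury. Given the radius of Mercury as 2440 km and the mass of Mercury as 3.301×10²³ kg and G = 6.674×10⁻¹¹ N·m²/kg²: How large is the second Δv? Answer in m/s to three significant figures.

Δv ≈ 554 m/s

μ = GM = 6.674×10⁻¹¹ × 3.301×10²³ = 2.203×10¹³ m³/s².
r₁ = 2440 + 119.8 = 2559.8 km = 2.5598×10⁶ m.
r₂ = 2440 + 10190 = 12630 km = 1.2630×10⁷ m.
Transfer ellipse a_t = (r₁ + r₂)/2 = 7.595×10⁶ m.
At r₁: circular v_c1 = √(μ/r₁) = 2934 m/s; transfer-periherm v_p = √[μ(2/r₁ − 1/a_t)] = 3783 m/s.
At r₂: circular v_c2 = √(μ/r₂) = 1321 m/s; transfer-apoherm v_a = √[μ(2/r₂ − 1/a_t)] = 766.8 m/s.
Δv₂ = v_c2 − v_a = 554.0 m/s.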